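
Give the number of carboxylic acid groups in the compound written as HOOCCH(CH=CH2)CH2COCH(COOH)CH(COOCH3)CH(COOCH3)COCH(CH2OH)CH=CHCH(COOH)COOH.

Working along the chain:
  HOOC: –COOH: carbonyl C bonded to –OH and C → carboxylic acid (the –OH is not a separate alcohol).
  CH(CH=CH2): pendant –CH=CH2: C=C double bond → alkene.
  CO: –C(=O)– with carbon on both sides → ketone.
  CH(COOH): pendant –COOH: carbonyl C bonded to C and –OH → carboxylic acid.
  CH(COOCH3): pendant –COOCH3: carbonyl C bonded to C and –OCH3 → ester.
  CH(COOCH3): pendant –COOCH3: carbonyl C bonded to C and –OCH3 → ester.
  CO: –C(=O)– with carbon on both sides → ketone.
  CH(CH2OH): pendant –CH2OH on an sp³ backbone C → alcohol.
  CH=CH: C=C double bond → alkene.
  CH(COOH): pendant –COOH: carbonyl C bonded to C and –OH → carboxylic acid.
  COOH: –COOH: carbonyl C bonded to –OH and C → carboxylic acid (the –OH is not a separate alcohol).
Carboxylic acid appears at: HOOC, CH(COOH), CH(COOH), COOH → 4.

4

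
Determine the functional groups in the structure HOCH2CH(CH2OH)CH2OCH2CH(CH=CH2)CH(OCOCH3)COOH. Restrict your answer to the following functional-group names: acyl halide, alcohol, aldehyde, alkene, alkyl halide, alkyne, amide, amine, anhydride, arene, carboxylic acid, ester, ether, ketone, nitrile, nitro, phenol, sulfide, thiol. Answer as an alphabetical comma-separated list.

Reading the structure from left to right:
  HOCH2: HO– on an sp³ carbon → alcohol.
  CH(CH2OH): pendant –CH2OH on an sp³ backbone C → alcohol.
  CH2OCH2: C–O–C with sp³ carbons on both sides and no adjacent C=O → ether.
  CH(CH=CH2): pendant –CH=CH2: C=C double bond → alkene.
  CH(OCOCH3): pendant –OC(=O)CH3: an acyloxy group → ester.
  COOH: –COOH: carbonyl C bonded to –OH and C → carboxylic acid (the –OH is not a separate alcohol).

alcohol, alkene, carboxylic acid, ester, ether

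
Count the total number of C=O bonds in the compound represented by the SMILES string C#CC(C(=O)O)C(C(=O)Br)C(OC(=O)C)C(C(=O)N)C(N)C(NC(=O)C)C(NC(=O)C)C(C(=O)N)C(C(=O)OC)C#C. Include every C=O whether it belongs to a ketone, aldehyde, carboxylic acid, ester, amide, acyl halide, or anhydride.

CH(COOH): carboxylic acid, 1 C=O (running total 1).
CH(COBr): acyl halide, 1 C=O (running total 2).
CH(OCOCH3): ester, 1 C=O (running total 3).
CH(CONH2): amide, 1 C=O (running total 4).
CH(NHCOCH3): amide, 1 C=O (running total 5).
CH(NHCOCH3): amide, 1 C=O (running total 6).
CH(CONH2): amide, 1 C=O (running total 7).
CH(COOCH3): ester, 1 C=O (running total 8).

8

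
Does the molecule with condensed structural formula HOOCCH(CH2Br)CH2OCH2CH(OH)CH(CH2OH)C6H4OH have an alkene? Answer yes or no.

no

Taking each segment in turn:
  HOOC: –COOH: carbonyl C bonded to –OH and C → carboxylic acid (the –OH is not a separate alcohol).
  CH(CH2Br): pendant –CH2X: halogen on sp³ carbon → alkyl halide.
  CH2OCH2: C–O–C with sp³ carbons on both sides and no adjacent C=O → ether.
  CH(OH): –OH on an sp³ carbon → alcohol (secondary).
  CH(CH2OH): pendant –CH2OH on an sp³ backbone C → alcohol.
  C6H4OH: –OH attached directly to an aromatic ring → phenol (not alcohol); the ring itself is an arene.
In C6H4OH, the C=C units are part of an aromatic ring, which is an arene, not an isolated alkene.
The groups actually present are: alcohol, alkyl halide, arene, carboxylic acid, ether, phenol.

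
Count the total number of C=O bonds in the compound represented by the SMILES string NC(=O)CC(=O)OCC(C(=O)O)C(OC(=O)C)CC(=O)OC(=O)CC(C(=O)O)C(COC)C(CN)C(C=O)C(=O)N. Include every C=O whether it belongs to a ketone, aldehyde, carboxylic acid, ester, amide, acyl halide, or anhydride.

H2NCO: amide, 1 C=O (running total 1).
CH2COOCH2: ester, 1 C=O (running total 2).
CH(COOH): carboxylic acid, 1 C=O (running total 3).
CH(OCOCH3): ester, 1 C=O (running total 4).
CH2CO-O-COCH2: anhydride, 2 C=O (running total 6).
CH(COOH): carboxylic acid, 1 C=O (running total 7).
CH(CHO): aldehyde, 1 C=O (running total 8).
CONH2: amide, 1 C=O (running total 9).

9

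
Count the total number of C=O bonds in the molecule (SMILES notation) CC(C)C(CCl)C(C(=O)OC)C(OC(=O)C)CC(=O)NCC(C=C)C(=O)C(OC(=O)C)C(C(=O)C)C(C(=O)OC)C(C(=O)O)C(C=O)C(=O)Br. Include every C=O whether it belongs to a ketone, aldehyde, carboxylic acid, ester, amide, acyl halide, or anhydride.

10

CH(COOCH3): ester, 1 C=O (running total 1).
CH(OCOCH3): ester, 1 C=O (running total 2).
CH2CONHCH2: amide, 1 C=O (running total 3).
CO: ketone, 1 C=O (running total 4).
CH(OCOCH3): ester, 1 C=O (running total 5).
CH(COCH3): ketone, 1 C=O (running total 6).
CH(COOCH3): ester, 1 C=O (running total 7).
CH(COOH): carboxylic acid, 1 C=O (running total 8).
CH(CHO): aldehyde, 1 C=O (running total 9).
COBr: acyl halide, 1 C=O (running total 10).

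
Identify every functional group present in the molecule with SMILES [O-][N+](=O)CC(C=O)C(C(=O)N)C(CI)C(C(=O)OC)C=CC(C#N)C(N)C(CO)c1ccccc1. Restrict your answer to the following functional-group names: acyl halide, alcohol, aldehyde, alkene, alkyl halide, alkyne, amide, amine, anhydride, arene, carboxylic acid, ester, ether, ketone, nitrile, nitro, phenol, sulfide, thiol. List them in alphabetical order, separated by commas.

alcohol, aldehyde, alkene, alkyl halide, amide, amine, arene, ester, nitrile, nitro

Reading the structure from left to right:
  O2NCH2: –NO2 on carbon → nitro group.
  CH(CHO): pendant –CHO: carbonyl C bonded to C and H → aldehyde.
  CH(CONH2): pendant –CONH2: carbonyl C bonded to C and N → amide.
  CH(CH2I): pendant –CH2X: halogen on sp³ carbon → alkyl halide.
  CH(COOCH3): pendant –COOCH3: carbonyl C bonded to C and –OCH3 → ester.
  CH=CH: C=C double bond → alkene.
  CH(CN): pendant –C≡N: nitrile.
  CH(NH2): –NH2 on an sp³ carbon with no adjacent C=O → amine.
  CH(CH2OH): pendant –CH2OH on an sp³ backbone C → alcohol.
  C6H5: –C6H5 phenyl ring → arene.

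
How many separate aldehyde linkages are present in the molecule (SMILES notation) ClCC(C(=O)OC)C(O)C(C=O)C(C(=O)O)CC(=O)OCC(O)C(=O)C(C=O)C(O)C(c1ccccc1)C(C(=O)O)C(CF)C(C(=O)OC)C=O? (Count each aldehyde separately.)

3

Taking each segment in turn:
  ClCH2: halogen on an sp³ carbon → alkyl halide.
  CH(COOCH3): pendant –COOCH3: carbonyl C bonded to C and –OCH3 → ester.
  CH(OH): –OH on an sp³ carbon → alcohol (secondary).
  CH(CHO): pendant –CHO: carbonyl C bonded to C and H → aldehyde.
  CH(COOH): pendant –COOH: carbonyl C bonded to C and –OH → carboxylic acid.
  CH2COOCH2: –C(=O)–O–C with C on the carbonyl side → ester.
  CH(OH): –OH on an sp³ carbon → alcohol (secondary).
  CO: –C(=O)– with carbon on both sides → ketone.
  CH(CHO): pendant –CHO: carbonyl C bonded to C and H → aldehyde.
  CH(OH): –OH on an sp³ carbon → alcohol (secondary).
  CH(C6H5): pendant –C6H5: benzene ring → arene.
  CH(COOH): pendant –COOH: carbonyl C bonded to C and –OH → carboxylic acid.
  CH(CH2F): pendant –CH2X: halogen on sp³ carbon → alkyl halide.
  CH(COOCH3): pendant –COOCH3: carbonyl C bonded to C and –OCH3 → ester.
  CHO: terminal –CHO: carbonyl C bonded to H and C → aldehyde.
Aldehyde appears at: CH(CHO), CH(CHO), CHO → 3.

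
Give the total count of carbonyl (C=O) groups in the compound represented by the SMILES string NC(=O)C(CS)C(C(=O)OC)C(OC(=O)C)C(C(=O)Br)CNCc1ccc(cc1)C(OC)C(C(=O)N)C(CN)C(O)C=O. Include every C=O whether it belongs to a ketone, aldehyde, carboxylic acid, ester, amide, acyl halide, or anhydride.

H2NCO: amide, 1 C=O (running total 1).
CH(COOCH3): ester, 1 C=O (running total 2).
CH(OCOCH3): ester, 1 C=O (running total 3).
CH(COBr): acyl halide, 1 C=O (running total 4).
CH(CONH2): amide, 1 C=O (running total 5).
CHO: aldehyde, 1 C=O (running total 6).

6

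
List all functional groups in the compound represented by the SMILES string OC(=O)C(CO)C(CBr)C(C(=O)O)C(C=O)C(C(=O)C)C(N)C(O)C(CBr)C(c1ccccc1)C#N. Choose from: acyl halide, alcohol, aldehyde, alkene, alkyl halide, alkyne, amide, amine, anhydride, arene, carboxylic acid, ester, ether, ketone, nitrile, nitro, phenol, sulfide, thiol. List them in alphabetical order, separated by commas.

–COOH: carbonyl C bonded to –OH and C → carboxylic acid (the –OH is not a separate alcohol).
pendant –CH2OH on an sp³ backbone C → alcohol.
pendant –CH2X: halogen on sp³ carbon → alkyl halide.
pendant –COOH: carbonyl C bonded to C and –OH → carboxylic acid.
pendant –CHO: carbonyl C bonded to C and H → aldehyde.
pendant –COCH3: carbonyl C bonded to two carbons → ketone.
–NH2 on an sp³ carbon with no adjacent C=O → amine.
–OH on an sp³ carbon → alcohol (secondary).
pendant –CH2X: halogen on sp³ carbon → alkyl halide.
pendant –C6H5: benzene ring → arene.
–C≡N: carbon triple-bonded to nitrogen → nitrile.

alcohol, aldehyde, alkyl halide, amine, arene, carboxylic acid, ketone, nitrile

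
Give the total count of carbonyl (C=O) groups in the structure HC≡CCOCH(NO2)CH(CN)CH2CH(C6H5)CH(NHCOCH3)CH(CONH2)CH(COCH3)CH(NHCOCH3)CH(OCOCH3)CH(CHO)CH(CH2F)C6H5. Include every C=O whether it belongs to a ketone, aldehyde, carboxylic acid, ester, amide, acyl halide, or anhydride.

CO: ketone, 1 C=O (running total 1).
CH(NHCOCH3): amide, 1 C=O (running total 2).
CH(CONH2): amide, 1 C=O (running total 3).
CH(COCH3): ketone, 1 C=O (running total 4).
CH(NHCOCH3): amide, 1 C=O (running total 5).
CH(OCOCH3): ester, 1 C=O (running total 6).
CH(CHO): aldehyde, 1 C=O (running total 7).

7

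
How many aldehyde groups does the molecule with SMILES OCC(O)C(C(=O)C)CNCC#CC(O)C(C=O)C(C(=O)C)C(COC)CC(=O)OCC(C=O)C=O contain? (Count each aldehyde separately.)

HO– on an sp³ carbon → alcohol.
–OH on an sp³ carbon → alcohol (secondary).
pendant –COCH3: carbonyl C bonded to two carbons → ketone.
C–N–C with sp³ carbons and no adjacent C=O → amine (secondary).
C≡C triple bond → alkyne.
–OH on an sp³ carbon → alcohol (secondary).
pendant –CHO: carbonyl C bonded to C and H → aldehyde.
pendant –COCH3: carbonyl C bonded to two carbons → ketone.
pendant –CH2OCH3: C–O–C linkage → ether.
–C(=O)–O–C with C on the carbonyl side → ester.
pendant –CHO: carbonyl C bonded to C and H → aldehyde.
terminal –CHO: carbonyl C bonded to H and C → aldehyde.
Aldehyde appears at: CH(CHO), CH(CHO), CHO → 3.

3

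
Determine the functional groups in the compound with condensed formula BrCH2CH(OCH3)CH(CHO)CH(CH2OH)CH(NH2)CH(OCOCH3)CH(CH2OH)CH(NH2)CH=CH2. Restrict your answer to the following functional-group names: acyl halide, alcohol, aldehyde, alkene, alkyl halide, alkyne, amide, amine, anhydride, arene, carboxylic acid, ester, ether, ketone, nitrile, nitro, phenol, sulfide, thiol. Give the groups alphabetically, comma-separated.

alcohol, aldehyde, alkene, alkyl halide, amine, ester, ether

Reading the structure from left to right:
  BrCH2: halogen on an sp³ carbon → alkyl halide.
  CH(OCH3): pendant –OCH3: C–O–C with sp³ C, no adjacent C=O → ether.
  CH(CHO): pendant –CHO: carbonyl C bonded to C and H → aldehyde.
  CH(CH2OH): pendant –CH2OH on an sp³ backbone C → alcohol.
  CH(NH2): –NH2 on an sp³ carbon with no adjacent C=O → amine.
  CH(OCOCH3): pendant –OC(=O)CH3: an acyloxy group → ester.
  CH(CH2OH): pendant –CH2OH on an sp³ backbone C → alcohol.
  CH(NH2): –NH2 on an sp³ carbon with no adjacent C=O → amine.
  CH=CH2: C=C double bond → alkene.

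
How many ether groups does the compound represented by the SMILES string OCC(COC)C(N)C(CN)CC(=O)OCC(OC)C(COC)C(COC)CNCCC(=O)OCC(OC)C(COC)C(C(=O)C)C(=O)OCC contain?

6

Taking each segment in turn:
  HOCH2: HO– on an sp³ carbon → alcohol.
  CH(CH2OCH3): pendant –CH2OCH3: C–O–C linkage → ether.
  CH(NH2): –NH2 on an sp³ carbon with no adjacent C=O → amine.
  CH(CH2NH2): pendant –CH2NH2: N on sp³ C, no adjacent C=O → amine.
  CH2COOCH2: –C(=O)–O–C with C on the carbonyl side → ester.
  CH(OCH3): pendant –OCH3: C–O–C with sp³ C, no adjacent C=O → ether.
  CH(CH2OCH3): pendant –CH2OCH3: C–O–C linkage → ether.
  CH(CH2OCH3): pendant –CH2OCH3: C–O–C linkage → ether.
  CH2NHCH2: C–N–C with sp³ carbons and no adjacent C=O → amine (secondary).
  CH2COOCH2: –C(=O)–O–C with C on the carbonyl side → ester.
  CH(OCH3): pendant –OCH3: C–O–C with sp³ C, no adjacent C=O → ether.
  CH(CH2OCH3): pendant –CH2OCH3: C–O–C linkage → ether.
  CH(COCH3): pendant –COCH3: carbonyl C bonded to two carbons → ketone.
  COOCH2CH3: –C(=O)OCH2CH3: carbonyl C bonded to C and to –OEt → ester.
Ether appears at: CH(CH2OCH3), CH(OCH3), CH(CH2OCH3), CH(CH2OCH3), CH(OCH3), CH(CH2OCH3) → 6.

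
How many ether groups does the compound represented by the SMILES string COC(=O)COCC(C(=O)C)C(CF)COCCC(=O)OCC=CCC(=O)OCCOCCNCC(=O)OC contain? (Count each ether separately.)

3

Reading the structure from left to right:
  CH3OOC: CH3O–C(=O)–: carbonyl C bonded to C and to –OCH3 → ester (not ketone + ether).
  CH2OCH2: C–O–C with sp³ carbons on both sides and no adjacent C=O → ether.
  CH(COCH3): pendant –COCH3: carbonyl C bonded to two carbons → ketone.
  CH(CH2F): pendant –CH2X: halogen on sp³ carbon → alkyl halide.
  CH2OCH2: C–O–C with sp³ carbons on both sides and no adjacent C=O → ether.
  CH2COOCH2: –C(=O)–O–C with C on the carbonyl side → ester.
  CH=CH: C=C double bond → alkene.
  CH2COOCH2: –C(=O)–O–C with C on the carbonyl side → ester.
  CH2OCH2: C–O–C with sp³ carbons on both sides and no adjacent C=O → ether.
  CH2NHCH2: C–N–C with sp³ carbons and no adjacent C=O → amine (secondary).
  COOCH3: –C(=O)OCH3: carbonyl C bonded to C and to –OCH3 → ester (not ketone + ether).
Ether appears at: CH2OCH2, CH2OCH2, CH2OCH2 → 3.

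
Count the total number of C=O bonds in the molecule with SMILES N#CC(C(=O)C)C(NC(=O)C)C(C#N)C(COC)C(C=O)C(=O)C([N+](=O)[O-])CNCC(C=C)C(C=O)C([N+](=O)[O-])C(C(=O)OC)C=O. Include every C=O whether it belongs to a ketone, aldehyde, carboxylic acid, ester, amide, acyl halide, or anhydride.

CH(COCH3): ketone, 1 C=O (running total 1).
CH(NHCOCH3): amide, 1 C=O (running total 2).
CH(CHO): aldehyde, 1 C=O (running total 3).
CO: ketone, 1 C=O (running total 4).
CH(CHO): aldehyde, 1 C=O (running total 5).
CH(COOCH3): ester, 1 C=O (running total 6).
CHO: aldehyde, 1 C=O (running total 7).

7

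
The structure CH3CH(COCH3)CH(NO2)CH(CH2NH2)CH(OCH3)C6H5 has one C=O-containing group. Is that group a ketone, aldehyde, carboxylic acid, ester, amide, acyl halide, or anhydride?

The carbonyl is in the CH(COCH3) segment: pendant –COCH3: carbonyl C bonded to two carbons → ketone.

ketone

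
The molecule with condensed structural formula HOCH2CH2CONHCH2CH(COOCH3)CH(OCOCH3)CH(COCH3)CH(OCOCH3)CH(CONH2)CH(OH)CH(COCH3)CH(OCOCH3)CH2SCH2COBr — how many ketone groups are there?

HO– on an sp³ carbon → alcohol.
–C(=O)–N– linkage → amide (the N is not an amine).
pendant –COOCH3: carbonyl C bonded to C and –OCH3 → ester.
pendant –OC(=O)CH3: an acyloxy group → ester.
pendant –COCH3: carbonyl C bonded to two carbons → ketone.
pendant –OC(=O)CH3: an acyloxy group → ester.
pendant –CONH2: carbonyl C bonded to C and N → amide.
–OH on an sp³ carbon → alcohol (secondary).
pendant –COCH3: carbonyl C bonded to two carbons → ketone.
pendant –OC(=O)CH3: an acyloxy group → ester.
C–S–C linkage → sulfide (thioether).
–C(=O)Br: carbonyl C bonded to C and to a halogen → acyl halide (not alkyl halide).
Ketone appears at: CH(COCH3), CH(COCH3) → 2.

2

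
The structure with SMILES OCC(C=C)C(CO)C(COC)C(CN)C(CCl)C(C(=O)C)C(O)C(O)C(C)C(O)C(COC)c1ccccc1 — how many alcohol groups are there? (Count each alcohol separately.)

5

HO– on an sp³ carbon → alcohol.
pendant –CH=CH2: C=C double bond → alkene.
pendant –CH2OH on an sp³ backbone C → alcohol.
pendant –CH2OCH3: C–O–C linkage → ether.
pendant –CH2NH2: N on sp³ C, no adjacent C=O → amine.
pendant –CH2X: halogen on sp³ carbon → alkyl halide.
pendant –COCH3: carbonyl C bonded to two carbons → ketone.
–OH on an sp³ carbon → alcohol (secondary).
–OH on an sp³ carbon → alcohol (secondary).
–OH on an sp³ carbon → alcohol (secondary).
pendant –CH2OCH3: C–O–C linkage → ether.
–C6H5 phenyl ring → arene.
Alcohol appears at: HOCH2, CH(CH2OH), CH(OH), CH(OH), CH(OH) → 5.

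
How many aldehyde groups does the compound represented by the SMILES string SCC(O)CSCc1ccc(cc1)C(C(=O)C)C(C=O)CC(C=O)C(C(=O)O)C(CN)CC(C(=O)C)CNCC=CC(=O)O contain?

2

–SH on an sp³ carbon → thiol.
–OH on an sp³ carbon → alcohol (secondary).
C–S–C linkage → sulfide (thioether).
para-disubstituted benzene ring → arene.
pendant –COCH3: carbonyl C bonded to two carbons → ketone.
pendant –CHO: carbonyl C bonded to C and H → aldehyde.
pendant –CHO: carbonyl C bonded to C and H → aldehyde.
pendant –COOH: carbonyl C bonded to C and –OH → carboxylic acid.
pendant –CH2NH2: N on sp³ C, no adjacent C=O → amine.
pendant –COCH3: carbonyl C bonded to two carbons → ketone.
C–N–C with sp³ carbons and no adjacent C=O → amine (secondary).
C=C double bond → alkene.
–COOH: carbonyl C bonded to –OH and C → carboxylic acid (the –OH is not a separate alcohol).
Aldehyde appears at: CH(CHO), CH(CHO) → 2.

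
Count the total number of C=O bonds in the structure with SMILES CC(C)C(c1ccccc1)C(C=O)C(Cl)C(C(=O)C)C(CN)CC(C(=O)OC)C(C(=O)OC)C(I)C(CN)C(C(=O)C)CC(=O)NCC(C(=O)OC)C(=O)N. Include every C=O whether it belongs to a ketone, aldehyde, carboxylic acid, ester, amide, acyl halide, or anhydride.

8

CH(CHO): aldehyde, 1 C=O (running total 1).
CH(COCH3): ketone, 1 C=O (running total 2).
CH(COOCH3): ester, 1 C=O (running total 3).
CH(COOCH3): ester, 1 C=O (running total 4).
CH(COCH3): ketone, 1 C=O (running total 5).
CH2CONHCH2: amide, 1 C=O (running total 6).
CH(COOCH3): ester, 1 C=O (running total 7).
CONH2: amide, 1 C=O (running total 8).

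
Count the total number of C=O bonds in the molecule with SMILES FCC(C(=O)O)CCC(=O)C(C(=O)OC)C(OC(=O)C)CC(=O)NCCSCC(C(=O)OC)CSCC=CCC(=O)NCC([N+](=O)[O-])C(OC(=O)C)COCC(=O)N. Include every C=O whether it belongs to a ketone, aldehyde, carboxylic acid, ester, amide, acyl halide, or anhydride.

CH(COOH): carboxylic acid, 1 C=O (running total 1).
CO: ketone, 1 C=O (running total 2).
CH(COOCH3): ester, 1 C=O (running total 3).
CH(OCOCH3): ester, 1 C=O (running total 4).
CH2CONHCH2: amide, 1 C=O (running total 5).
CH(COOCH3): ester, 1 C=O (running total 6).
CH2CONHCH2: amide, 1 C=O (running total 7).
CH(OCOCH3): ester, 1 C=O (running total 8).
CONH2: amide, 1 C=O (running total 9).

9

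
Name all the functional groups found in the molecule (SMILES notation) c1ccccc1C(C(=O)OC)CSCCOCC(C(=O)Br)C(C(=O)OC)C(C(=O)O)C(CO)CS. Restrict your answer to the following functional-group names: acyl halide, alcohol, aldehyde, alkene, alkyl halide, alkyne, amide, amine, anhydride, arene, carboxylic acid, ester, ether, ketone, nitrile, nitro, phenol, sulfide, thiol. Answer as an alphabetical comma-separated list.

acyl halide, alcohol, arene, carboxylic acid, ester, ether, sulfide, thiol

Reading the structure from left to right:
  C6H5: C6H5– phenyl ring → arene.
  CH(COOCH3): pendant –COOCH3: carbonyl C bonded to C and –OCH3 → ester.
  CH2SCH2: C–S–C linkage → sulfide (thioether).
  CH2OCH2: C–O–C with sp³ carbons on both sides and no adjacent C=O → ether.
  CH(COBr): pendant –C(=O)X: carbonyl C bonded to C and halogen → acyl halide.
  CH(COOCH3): pendant –COOCH3: carbonyl C bonded to C and –OCH3 → ester.
  CH(COOH): pendant –COOH: carbonyl C bonded to C and –OH → carboxylic acid.
  CH(CH2OH): pendant –CH2OH on an sp³ backbone C → alcohol.
  CH2SH: –SH on an sp³ carbon → thiol.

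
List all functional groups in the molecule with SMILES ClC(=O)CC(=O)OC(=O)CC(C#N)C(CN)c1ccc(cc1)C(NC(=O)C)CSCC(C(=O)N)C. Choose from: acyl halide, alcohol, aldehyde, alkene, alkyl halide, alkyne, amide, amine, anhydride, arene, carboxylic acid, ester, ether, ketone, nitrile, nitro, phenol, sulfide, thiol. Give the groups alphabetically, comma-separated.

–C(=O)Cl: carbonyl C bonded to C and to a halogen → acyl halide (not alkyl halide).
two acyl groups sharing one oxygen, –C(=O)–O–C(=O)– → anhydride.
pendant –C≡N: nitrile.
pendant –CH2NH2: N on sp³ C, no adjacent C=O → amine.
para-disubstituted benzene ring → arene.
pendant –NHC(=O)CH3: N bonded to a carbonyl → amide (not amine).
C–S–C linkage → sulfide (thioether).
pendant –CONH2: carbonyl C bonded to C and N → amide.

acyl halide, amide, amine, anhydride, arene, nitrile, sulfide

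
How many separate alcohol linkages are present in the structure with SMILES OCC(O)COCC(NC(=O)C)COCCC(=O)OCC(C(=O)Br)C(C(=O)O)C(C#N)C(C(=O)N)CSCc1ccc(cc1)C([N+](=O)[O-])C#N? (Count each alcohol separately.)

HO– on an sp³ carbon → alcohol.
–OH on an sp³ carbon → alcohol (secondary).
C–O–C with sp³ carbons on both sides and no adjacent C=O → ether.
pendant –NHC(=O)CH3: N bonded to a carbonyl → amide (not amine).
C–O–C with sp³ carbons on both sides and no adjacent C=O → ether.
–C(=O)–O–C with C on the carbonyl side → ester.
pendant –C(=O)X: carbonyl C bonded to C and halogen → acyl halide.
pendant –COOH: carbonyl C bonded to C and –OH → carboxylic acid.
pendant –C≡N: nitrile.
pendant –CONH2: carbonyl C bonded to C and N → amide.
C–S–C linkage → sulfide (thioether).
para-disubstituted benzene ring → arene.
–NO2 on an sp³ carbon → nitro (the N=O is not a carbonyl).
–C≡N: carbon triple-bonded to nitrogen → nitrile.
Alcohol appears at: HOCH2, CH(OH) → 2.

2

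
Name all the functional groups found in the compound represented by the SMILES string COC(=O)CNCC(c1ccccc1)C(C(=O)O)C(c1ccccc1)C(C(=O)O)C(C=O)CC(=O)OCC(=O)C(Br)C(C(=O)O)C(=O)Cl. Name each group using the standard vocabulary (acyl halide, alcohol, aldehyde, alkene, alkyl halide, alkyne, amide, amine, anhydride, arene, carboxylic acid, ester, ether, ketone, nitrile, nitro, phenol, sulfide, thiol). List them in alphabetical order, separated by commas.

acyl halide, aldehyde, alkyl halide, amine, arene, carboxylic acid, ester, ketone

CH3O–C(=O)–: carbonyl C bonded to C and to –OCH3 → ester (not ketone + ether).
C–N–C with sp³ carbons and no adjacent C=O → amine (secondary).
pendant –C6H5: benzene ring → arene.
pendant –COOH: carbonyl C bonded to C and –OH → carboxylic acid.
pendant –C6H5: benzene ring → arene.
pendant –COOH: carbonyl C bonded to C and –OH → carboxylic acid.
pendant –CHO: carbonyl C bonded to C and H → aldehyde.
–C(=O)–O–C with C on the carbonyl side → ester.
–C(=O)– with carbon on both sides → ketone.
halogen on an sp³ carbon → alkyl halide.
pendant –COOH: carbonyl C bonded to C and –OH → carboxylic acid.
–C(=O)Cl: carbonyl C bonded to C and to a halogen → acyl halide (not alkyl halide).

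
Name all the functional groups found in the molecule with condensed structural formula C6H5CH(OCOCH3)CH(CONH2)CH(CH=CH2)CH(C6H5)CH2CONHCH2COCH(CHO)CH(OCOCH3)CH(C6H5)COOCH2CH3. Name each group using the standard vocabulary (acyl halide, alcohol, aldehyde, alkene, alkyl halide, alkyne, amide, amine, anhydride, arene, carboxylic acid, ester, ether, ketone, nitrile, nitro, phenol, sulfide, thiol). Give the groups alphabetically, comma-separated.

aldehyde, alkene, amide, arene, ester, ketone

Taking each segment in turn:
  C6H5: C6H5– phenyl ring → arene.
  CH(OCOCH3): pendant –OC(=O)CH3: an acyloxy group → ester.
  CH(CONH2): pendant –CONH2: carbonyl C bonded to C and N → amide.
  CH(CH=CH2): pendant –CH=CH2: C=C double bond → alkene.
  CH(C6H5): pendant –C6H5: benzene ring → arene.
  CH2CONHCH2: –C(=O)–N– linkage → amide (the N is not an amine).
  CO: –C(=O)– with carbon on both sides → ketone.
  CH(CHO): pendant –CHO: carbonyl C bonded to C and H → aldehyde.
  CH(OCOCH3): pendant –OC(=O)CH3: an acyloxy group → ester.
  CH(C6H5): pendant –C6H5: benzene ring → arene.
  COOCH2CH3: –C(=O)OCH2CH3: carbonyl C bonded to C and to –OEt → ester.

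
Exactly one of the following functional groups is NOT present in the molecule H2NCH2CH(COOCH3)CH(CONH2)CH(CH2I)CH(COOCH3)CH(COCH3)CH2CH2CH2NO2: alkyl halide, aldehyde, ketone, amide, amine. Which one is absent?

ketone: present (CH(COCH3) — pendant –COCH3: carbonyl C bonded to two carbons → ketone).
amine: present (H2NCH2 — –NH2 on an sp³ carbon with no adjacent C=O → amine).
amide: present (CH(CONH2) — pendant –CONH2: carbonyl C bonded to C and N → amide).
alkyl halide: present (CH(CH2I) — pendant –CH2X: halogen on sp³ carbon → alkyl halide).
aldehyde: absent. In CH(COCH3), the carbonyl carbon is bonded to two carbons, so it is a ketone, not an aldehyde.

aldehyde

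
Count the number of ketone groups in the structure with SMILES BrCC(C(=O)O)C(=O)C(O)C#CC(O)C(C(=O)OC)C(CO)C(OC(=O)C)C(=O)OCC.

1

Reading the structure from left to right:
  BrCH2: halogen on an sp³ carbon → alkyl halide.
  CH(COOH): pendant –COOH: carbonyl C bonded to C and –OH → carboxylic acid.
  CO: –C(=O)– with carbon on both sides → ketone.
  CH(OH): –OH on an sp³ carbon → alcohol (secondary).
  C≡C: C≡C triple bond → alkyne.
  CH(OH): –OH on an sp³ carbon → alcohol (secondary).
  CH(COOCH3): pendant –COOCH3: carbonyl C bonded to C and –OCH3 → ester.
  CH(CH2OH): pendant –CH2OH on an sp³ backbone C → alcohol.
  CH(OCOCH3): pendant –OC(=O)CH3: an acyloxy group → ester.
  COOCH2CH3: –C(=O)OCH2CH3: carbonyl C bonded to C and to –OEt → ester.
Ketone appears at: CO → 1.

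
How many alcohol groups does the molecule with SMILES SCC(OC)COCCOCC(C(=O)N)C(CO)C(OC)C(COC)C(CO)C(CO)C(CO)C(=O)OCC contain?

4

–SH on an sp³ carbon → thiol.
pendant –OCH3: C–O–C with sp³ C, no adjacent C=O → ether.
C–O–C with sp³ carbons on both sides and no adjacent C=O → ether.
C–O–C with sp³ carbons on both sides and no adjacent C=O → ether.
pendant –CONH2: carbonyl C bonded to C and N → amide.
pendant –CH2OH on an sp³ backbone C → alcohol.
pendant –OCH3: C–O–C with sp³ C, no adjacent C=O → ether.
pendant –CH2OCH3: C–O–C linkage → ether.
pendant –CH2OH on an sp³ backbone C → alcohol.
pendant –CH2OH on an sp³ backbone C → alcohol.
pendant –CH2OH on an sp³ backbone C → alcohol.
–C(=O)OCH2CH3: carbonyl C bonded to C and to –OEt → ester.
Alcohol appears at: CH(CH2OH), CH(CH2OH), CH(CH2OH), CH(CH2OH) → 4.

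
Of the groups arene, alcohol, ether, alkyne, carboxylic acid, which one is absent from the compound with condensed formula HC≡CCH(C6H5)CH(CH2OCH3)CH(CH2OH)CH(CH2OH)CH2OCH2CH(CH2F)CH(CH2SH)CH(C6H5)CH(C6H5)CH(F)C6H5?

carboxylic acid

alkyne: present (HC≡C — C≡C triple bond → alkyne).
arene: present (CH(C6H5) — pendant –C6H5: benzene ring → arene).
alcohol: present (CH(CH2OH) — pendant –CH2OH on an sp³ backbone C → alcohol).
ether: present (CH(CH2OCH3) — pendant –CH2OCH3: C–O–C linkage → ether).
carboxylic acid: no segment matches this pattern.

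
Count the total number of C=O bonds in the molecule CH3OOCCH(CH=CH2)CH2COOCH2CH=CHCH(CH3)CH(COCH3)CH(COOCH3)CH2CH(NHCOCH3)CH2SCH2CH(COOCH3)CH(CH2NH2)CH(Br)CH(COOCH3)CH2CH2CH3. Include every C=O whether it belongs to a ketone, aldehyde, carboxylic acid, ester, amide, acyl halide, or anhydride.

7

CH3OOC: ester, 1 C=O (running total 1).
CH2COOCH2: ester, 1 C=O (running total 2).
CH(COCH3): ketone, 1 C=O (running total 3).
CH(COOCH3): ester, 1 C=O (running total 4).
CH(NHCOCH3): amide, 1 C=O (running total 5).
CH(COOCH3): ester, 1 C=O (running total 6).
CH(COOCH3): ester, 1 C=O (running total 7).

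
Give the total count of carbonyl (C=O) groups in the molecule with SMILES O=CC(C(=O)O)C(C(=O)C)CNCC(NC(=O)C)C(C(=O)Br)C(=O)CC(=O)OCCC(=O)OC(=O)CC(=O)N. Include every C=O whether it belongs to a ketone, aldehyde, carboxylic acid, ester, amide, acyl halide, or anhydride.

OHC: aldehyde, 1 C=O (running total 1).
CH(COOH): carboxylic acid, 1 C=O (running total 2).
CH(COCH3): ketone, 1 C=O (running total 3).
CH(NHCOCH3): amide, 1 C=O (running total 4).
CH(COBr): acyl halide, 1 C=O (running total 5).
CO: ketone, 1 C=O (running total 6).
CH2COOCH2: ester, 1 C=O (running total 7).
CH2CO-O-COCH2: anhydride, 2 C=O (running total 9).
CONH2: amide, 1 C=O (running total 10).

10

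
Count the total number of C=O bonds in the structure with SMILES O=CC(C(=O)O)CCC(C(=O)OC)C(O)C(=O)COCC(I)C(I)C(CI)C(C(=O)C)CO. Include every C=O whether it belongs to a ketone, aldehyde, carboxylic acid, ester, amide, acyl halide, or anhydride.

OHC: aldehyde, 1 C=O (running total 1).
CH(COOH): carboxylic acid, 1 C=O (running total 2).
CH(COOCH3): ester, 1 C=O (running total 3).
CO: ketone, 1 C=O (running total 4).
CH(COCH3): ketone, 1 C=O (running total 5).

5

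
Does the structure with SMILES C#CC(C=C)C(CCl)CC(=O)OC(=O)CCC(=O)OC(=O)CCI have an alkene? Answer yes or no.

Reading the structure from left to right:
  HC≡C: C≡C triple bond → alkyne.
  CH(CH=CH2): pendant –CH=CH2: C=C double bond → alkene.
  CH(CH2Cl): pendant –CH2X: halogen on sp³ carbon → alkyl halide.
  CH2CO-O-COCH2: two acyl groups sharing one oxygen, –C(=O)–O–C(=O)– → anhydride.
  CH2CO-O-COCH2: two acyl groups sharing one oxygen, –C(=O)–O–C(=O)– → anhydride.
  CH2I: halogen on an sp³ carbon → alkyl halide.
The CH(CH=CH2) segment supplies the alkene: pendant –CH=CH2: C=C double bond → alkene.

yes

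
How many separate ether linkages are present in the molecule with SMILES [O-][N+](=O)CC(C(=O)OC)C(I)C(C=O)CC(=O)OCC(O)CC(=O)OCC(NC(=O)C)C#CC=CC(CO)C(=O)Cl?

0

Working along the chain:
  O2NCH2: –NO2 on carbon → nitro group.
  CH(COOCH3): pendant –COOCH3: carbonyl C bonded to C and –OCH3 → ester.
  CH(I): halogen on an sp³ carbon → alkyl halide.
  CH(CHO): pendant –CHO: carbonyl C bonded to C and H → aldehyde.
  CH2COOCH2: –C(=O)–O–C with C on the carbonyl side → ester.
  CH(OH): –OH on an sp³ carbon → alcohol (secondary).
  CH2COOCH2: –C(=O)–O–C with C on the carbonyl side → ester.
  CH(NHCOCH3): pendant –NHC(=O)CH3: N bonded to a carbonyl → amide (not amine).
  C≡C: C≡C triple bond → alkyne.
  CH=CH: C=C double bond → alkene.
  CH(CH2OH): pendant –CH2OH on an sp³ backbone C → alcohol.
  COCl: –C(=O)Cl: carbonyl C bonded to C and to a halogen → acyl halide (not alkyl halide).
No segment is a ether: CH(COOCH3) is ester, not ether; CH2COOCH2 is ester, not ether; CH(OH) is alcohol, not ether. → 0.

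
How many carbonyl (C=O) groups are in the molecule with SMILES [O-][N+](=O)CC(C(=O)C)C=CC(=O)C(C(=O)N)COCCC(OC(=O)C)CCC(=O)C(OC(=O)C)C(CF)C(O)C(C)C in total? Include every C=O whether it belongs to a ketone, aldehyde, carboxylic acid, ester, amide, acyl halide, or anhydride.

CH(COCH3): ketone, 1 C=O (running total 1).
CO: ketone, 1 C=O (running total 2).
CH(CONH2): amide, 1 C=O (running total 3).
CH(OCOCH3): ester, 1 C=O (running total 4).
CO: ketone, 1 C=O (running total 5).
CH(OCOCH3): ester, 1 C=O (running total 6).

6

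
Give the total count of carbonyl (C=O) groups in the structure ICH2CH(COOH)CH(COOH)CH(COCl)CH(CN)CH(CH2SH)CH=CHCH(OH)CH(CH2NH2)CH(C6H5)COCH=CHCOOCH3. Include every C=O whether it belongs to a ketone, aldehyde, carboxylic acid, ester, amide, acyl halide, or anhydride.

5

CH(COOH): carboxylic acid, 1 C=O (running total 1).
CH(COOH): carboxylic acid, 1 C=O (running total 2).
CH(COCl): acyl halide, 1 C=O (running total 3).
CO: ketone, 1 C=O (running total 4).
COOCH3: ester, 1 C=O (running total 5).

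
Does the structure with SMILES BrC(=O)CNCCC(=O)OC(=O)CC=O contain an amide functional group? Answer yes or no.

Working along the chain:
  BrCO: –C(=O)Br: carbonyl C bonded to C and to a halogen → acyl halide (not alkyl halide).
  CH2NHCH2: C–N–C with sp³ carbons and no adjacent C=O → amine (secondary).
  CH2CO-O-COCH2: two acyl groups sharing one oxygen, –C(=O)–O–C(=O)– → anhydride.
  CHO: terminal –CHO: carbonyl C bonded to H and C → aldehyde.
The groups actually present are: acyl halide, aldehyde, amine, anhydride.

no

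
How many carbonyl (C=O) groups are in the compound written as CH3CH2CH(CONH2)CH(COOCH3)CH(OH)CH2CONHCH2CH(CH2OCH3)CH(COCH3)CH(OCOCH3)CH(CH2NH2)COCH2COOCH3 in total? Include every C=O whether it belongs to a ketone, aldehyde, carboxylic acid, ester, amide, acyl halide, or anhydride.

CH(CONH2): amide, 1 C=O (running total 1).
CH(COOCH3): ester, 1 C=O (running total 2).
CH2CONHCH2: amide, 1 C=O (running total 3).
CH(COCH3): ketone, 1 C=O (running total 4).
CH(OCOCH3): ester, 1 C=O (running total 5).
CO: ketone, 1 C=O (running total 6).
COOCH3: ester, 1 C=O (running total 7).

7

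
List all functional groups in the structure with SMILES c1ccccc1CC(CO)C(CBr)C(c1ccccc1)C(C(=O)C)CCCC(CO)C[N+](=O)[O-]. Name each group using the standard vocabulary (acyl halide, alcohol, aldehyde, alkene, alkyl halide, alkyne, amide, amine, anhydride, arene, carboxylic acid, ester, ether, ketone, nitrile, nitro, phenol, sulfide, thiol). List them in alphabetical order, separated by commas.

alcohol, alkyl halide, arene, ketone, nitro

C6H5– phenyl ring → arene.
pendant –CH2OH on an sp³ backbone C → alcohol.
pendant –CH2X: halogen on sp³ carbon → alkyl halide.
pendant –C6H5: benzene ring → arene.
pendant –COCH3: carbonyl C bonded to two carbons → ketone.
pendant –CH2OH on an sp³ backbone C → alcohol.
–NO2 on carbon → nitro group.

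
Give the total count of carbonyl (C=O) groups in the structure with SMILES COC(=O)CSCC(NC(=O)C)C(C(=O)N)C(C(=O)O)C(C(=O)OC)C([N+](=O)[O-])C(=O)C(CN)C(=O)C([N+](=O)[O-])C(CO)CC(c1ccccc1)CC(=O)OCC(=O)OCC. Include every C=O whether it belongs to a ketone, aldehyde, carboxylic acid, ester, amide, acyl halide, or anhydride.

CH3OOC: ester, 1 C=O (running total 1).
CH(NHCOCH3): amide, 1 C=O (running total 2).
CH(CONH2): amide, 1 C=O (running total 3).
CH(COOH): carboxylic acid, 1 C=O (running total 4).
CH(COOCH3): ester, 1 C=O (running total 5).
CO: ketone, 1 C=O (running total 6).
CO: ketone, 1 C=O (running total 7).
CH2COOCH2: ester, 1 C=O (running total 8).
COOCH2CH3: ester, 1 C=O (running total 9).

9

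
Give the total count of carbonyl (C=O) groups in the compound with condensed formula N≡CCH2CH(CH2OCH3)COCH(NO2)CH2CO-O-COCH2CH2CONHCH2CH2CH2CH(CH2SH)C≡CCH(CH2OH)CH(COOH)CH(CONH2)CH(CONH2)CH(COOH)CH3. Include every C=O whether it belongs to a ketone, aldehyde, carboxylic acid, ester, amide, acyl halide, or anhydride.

CO: ketone, 1 C=O (running total 1).
CH2CO-O-COCH2: anhydride, 2 C=O (running total 3).
CH2CONHCH2: amide, 1 C=O (running total 4).
CH(COOH): carboxylic acid, 1 C=O (running total 5).
CH(CONH2): amide, 1 C=O (running total 6).
CH(CONH2): amide, 1 C=O (running total 7).
CH(COOH): carboxylic acid, 1 C=O (running total 8).

8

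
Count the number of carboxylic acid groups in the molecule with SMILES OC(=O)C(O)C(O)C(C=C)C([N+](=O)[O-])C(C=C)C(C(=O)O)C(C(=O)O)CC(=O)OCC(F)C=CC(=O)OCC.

3

Working along the chain:
  HOOC: –COOH: carbonyl C bonded to –OH and C → carboxylic acid (the –OH is not a separate alcohol).
  CH(OH): –OH on an sp³ carbon → alcohol (secondary).
  CH(OH): –OH on an sp³ carbon → alcohol (secondary).
  CH(CH=CH2): pendant –CH=CH2: C=C double bond → alkene.
  CH(NO2): –NO2 on an sp³ carbon → nitro (the N=O is not a carbonyl).
  CH(CH=CH2): pendant –CH=CH2: C=C double bond → alkene.
  CH(COOH): pendant –COOH: carbonyl C bonded to C and –OH → carboxylic acid.
  CH(COOH): pendant –COOH: carbonyl C bonded to C and –OH → carboxylic acid.
  CH2COOCH2: –C(=O)–O–C with C on the carbonyl side → ester.
  CH(F): halogen on an sp³ carbon → alkyl halide.
  CH=CH: C=C double bond → alkene.
  COOCH2CH3: –C(=O)OCH2CH3: carbonyl C bonded to C and to –OEt → ester.
Carboxylic acid appears at: HOOC, CH(COOH), CH(COOH) → 3.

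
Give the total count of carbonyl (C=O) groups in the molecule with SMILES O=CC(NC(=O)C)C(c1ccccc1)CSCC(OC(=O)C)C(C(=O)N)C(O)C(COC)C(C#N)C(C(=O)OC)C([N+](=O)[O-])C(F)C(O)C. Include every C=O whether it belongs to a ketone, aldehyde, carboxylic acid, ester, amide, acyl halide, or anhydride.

OHC: aldehyde, 1 C=O (running total 1).
CH(NHCOCH3): amide, 1 C=O (running total 2).
CH(OCOCH3): ester, 1 C=O (running total 3).
CH(CONH2): amide, 1 C=O (running total 4).
CH(COOCH3): ester, 1 C=O (running total 5).

5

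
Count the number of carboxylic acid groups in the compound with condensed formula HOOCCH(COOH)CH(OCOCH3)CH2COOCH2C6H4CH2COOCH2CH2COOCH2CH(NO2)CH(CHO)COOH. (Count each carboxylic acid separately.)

–COOH: carbonyl C bonded to –OH and C → carboxylic acid (the –OH is not a separate alcohol).
pendant –COOH: carbonyl C bonded to C and –OH → carboxylic acid.
pendant –OC(=O)CH3: an acyloxy group → ester.
–C(=O)–O–C with C on the carbonyl side → ester.
para-disubstituted benzene ring → arene.
–C(=O)–O–C with C on the carbonyl side → ester.
–C(=O)–O–C with C on the carbonyl side → ester.
–NO2 on an sp³ carbon → nitro (the N=O is not a carbonyl).
pendant –CHO: carbonyl C bonded to C and H → aldehyde.
–COOH: carbonyl C bonded to –OH and C → carboxylic acid (the –OH is not a separate alcohol).
Carboxylic acid appears at: HOOC, CH(COOH), COOH → 3.

3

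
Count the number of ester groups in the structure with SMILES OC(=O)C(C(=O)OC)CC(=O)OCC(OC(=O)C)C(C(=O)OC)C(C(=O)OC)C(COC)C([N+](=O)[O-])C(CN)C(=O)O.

5

Working along the chain:
  HOOC: –COOH: carbonyl C bonded to –OH and C → carboxylic acid (the –OH is not a separate alcohol).
  CH(COOCH3): pendant –COOCH3: carbonyl C bonded to C and –OCH3 → ester.
  CH2COOCH2: –C(=O)–O–C with C on the carbonyl side → ester.
  CH(OCOCH3): pendant –OC(=O)CH3: an acyloxy group → ester.
  CH(COOCH3): pendant –COOCH3: carbonyl C bonded to C and –OCH3 → ester.
  CH(COOCH3): pendant –COOCH3: carbonyl C bonded to C and –OCH3 → ester.
  CH(CH2OCH3): pendant –CH2OCH3: C–O–C linkage → ether.
  CH(NO2): –NO2 on an sp³ carbon → nitro (the N=O is not a carbonyl).
  CH(CH2NH2): pendant –CH2NH2: N on sp³ C, no adjacent C=O → amine.
  COOH: –COOH: carbonyl C bonded to –OH and C → carboxylic acid (the –OH is not a separate alcohol).
Ester appears at: CH(COOCH3), CH2COOCH2, CH(OCOCH3), CH(COOCH3), CH(COOCH3) → 5.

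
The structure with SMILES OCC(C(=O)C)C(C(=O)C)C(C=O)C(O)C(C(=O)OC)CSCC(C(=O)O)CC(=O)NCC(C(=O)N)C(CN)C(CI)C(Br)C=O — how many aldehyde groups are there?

Taking each segment in turn:
  HOCH2: HO– on an sp³ carbon → alcohol.
  CH(COCH3): pendant –COCH3: carbonyl C bonded to two carbons → ketone.
  CH(COCH3): pendant –COCH3: carbonyl C bonded to two carbons → ketone.
  CH(CHO): pendant –CHO: carbonyl C bonded to C and H → aldehyde.
  CH(OH): –OH on an sp³ carbon → alcohol (secondary).
  CH(COOCH3): pendant –COOCH3: carbonyl C bonded to C and –OCH3 → ester.
  CH2SCH2: C–S–C linkage → sulfide (thioether).
  CH(COOH): pendant –COOH: carbonyl C bonded to C and –OH → carboxylic acid.
  CH2CONHCH2: –C(=O)–N– linkage → amide (the N is not an amine).
  CH(CONH2): pendant –CONH2: carbonyl C bonded to C and N → amide.
  CH(CH2NH2): pendant –CH2NH2: N on sp³ C, no adjacent C=O → amine.
  CH(CH2I): pendant –CH2X: halogen on sp³ carbon → alkyl halide.
  CH(Br): halogen on an sp³ carbon → alkyl halide.
  CHO: terminal –CHO: carbonyl C bonded to H and C → aldehyde.
Aldehyde appears at: CH(CHO), CHO → 2.

2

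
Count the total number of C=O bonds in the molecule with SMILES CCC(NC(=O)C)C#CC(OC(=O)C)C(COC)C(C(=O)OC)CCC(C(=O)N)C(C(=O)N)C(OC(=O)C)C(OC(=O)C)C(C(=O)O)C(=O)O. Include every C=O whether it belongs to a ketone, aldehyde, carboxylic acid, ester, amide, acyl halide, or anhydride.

CH(NHCOCH3): amide, 1 C=O (running total 1).
CH(OCOCH3): ester, 1 C=O (running total 2).
CH(COOCH3): ester, 1 C=O (running total 3).
CH(CONH2): amide, 1 C=O (running total 4).
CH(CONH2): amide, 1 C=O (running total 5).
CH(OCOCH3): ester, 1 C=O (running total 6).
CH(OCOCH3): ester, 1 C=O (running total 7).
CH(COOH): carboxylic acid, 1 C=O (running total 8).
COOH: carboxylic acid, 1 C=O (running total 9).

9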